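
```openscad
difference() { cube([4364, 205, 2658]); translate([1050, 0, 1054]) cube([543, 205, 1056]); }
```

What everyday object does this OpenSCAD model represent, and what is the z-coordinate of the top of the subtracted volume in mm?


A wall with a window opening. The window head height is 2110 mm.

A wall with a rectangular opening subtracted — a window. Sill at z = 1054, opening 1056 mm tall, so the head is at 1054 + 1056 = 2110 mm.


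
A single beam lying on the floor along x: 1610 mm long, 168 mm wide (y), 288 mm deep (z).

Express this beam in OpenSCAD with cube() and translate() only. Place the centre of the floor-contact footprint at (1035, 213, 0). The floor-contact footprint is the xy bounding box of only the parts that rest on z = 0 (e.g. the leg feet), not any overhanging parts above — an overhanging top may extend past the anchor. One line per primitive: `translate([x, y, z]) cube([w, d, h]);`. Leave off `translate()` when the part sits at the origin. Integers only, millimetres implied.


translate([230, 129, 0]) cube([1610, 168, 288]);


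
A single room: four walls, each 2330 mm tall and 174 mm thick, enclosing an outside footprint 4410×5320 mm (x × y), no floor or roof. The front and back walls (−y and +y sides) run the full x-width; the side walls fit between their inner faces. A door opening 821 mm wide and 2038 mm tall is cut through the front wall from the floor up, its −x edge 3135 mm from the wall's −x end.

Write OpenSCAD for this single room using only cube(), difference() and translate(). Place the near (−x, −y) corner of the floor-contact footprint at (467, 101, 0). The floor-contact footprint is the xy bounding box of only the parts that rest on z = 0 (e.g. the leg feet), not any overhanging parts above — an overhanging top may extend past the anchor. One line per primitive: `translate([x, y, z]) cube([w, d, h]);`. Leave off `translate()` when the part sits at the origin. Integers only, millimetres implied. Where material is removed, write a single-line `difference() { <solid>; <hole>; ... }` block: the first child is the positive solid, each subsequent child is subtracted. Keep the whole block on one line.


difference() { translate([467, 101, 0]) cube([4410, 174, 2330]); translate([3602, 101, 0]) cube([821, 174, 2038]); }
translate([467, 5247, 0]) cube([4410, 174, 2330]);
translate([467, 275, 0]) cube([174, 4972, 2330]);
translate([4703, 275, 0]) cube([174, 4972, 2330]);


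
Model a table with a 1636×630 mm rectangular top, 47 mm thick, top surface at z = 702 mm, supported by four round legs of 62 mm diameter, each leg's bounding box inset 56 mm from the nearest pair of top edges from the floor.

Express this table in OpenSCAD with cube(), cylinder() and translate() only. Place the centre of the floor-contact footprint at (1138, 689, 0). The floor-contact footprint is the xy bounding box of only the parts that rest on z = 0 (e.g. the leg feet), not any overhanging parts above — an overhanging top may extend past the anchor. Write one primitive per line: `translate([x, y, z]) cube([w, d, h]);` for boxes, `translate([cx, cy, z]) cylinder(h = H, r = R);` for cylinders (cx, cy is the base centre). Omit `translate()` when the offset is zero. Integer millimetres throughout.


translate([320, 374, 655]) cube([1636, 630, 47]);
translate([407, 461, 0]) cylinder(h = 655, r = 31);
translate([1869, 461, 0]) cylinder(h = 655, r = 31);
translate([407, 917, 0]) cylinder(h = 655, r = 31);
translate([1869, 917, 0]) cylinder(h = 655, r = 31);


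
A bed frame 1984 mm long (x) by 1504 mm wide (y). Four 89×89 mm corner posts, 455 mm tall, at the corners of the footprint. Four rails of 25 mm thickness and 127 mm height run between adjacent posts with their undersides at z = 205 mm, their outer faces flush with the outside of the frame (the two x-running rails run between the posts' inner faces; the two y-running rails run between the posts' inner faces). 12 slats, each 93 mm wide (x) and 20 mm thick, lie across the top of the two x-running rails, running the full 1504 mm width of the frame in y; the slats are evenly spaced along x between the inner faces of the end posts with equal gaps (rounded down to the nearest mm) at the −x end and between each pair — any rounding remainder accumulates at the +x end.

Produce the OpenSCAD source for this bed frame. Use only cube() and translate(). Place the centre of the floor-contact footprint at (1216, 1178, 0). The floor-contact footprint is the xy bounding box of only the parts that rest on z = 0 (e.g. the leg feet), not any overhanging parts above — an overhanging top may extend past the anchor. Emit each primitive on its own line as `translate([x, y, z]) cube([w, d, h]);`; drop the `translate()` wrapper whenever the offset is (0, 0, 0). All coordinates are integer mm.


translate([224, 426, 0]) cube([89, 89, 455]);
translate([224, 1841, 0]) cube([89, 89, 455]);
translate([2119, 426, 0]) cube([89, 89, 455]);
translate([2119, 1841, 0]) cube([89, 89, 455]);
translate([313, 426, 205]) cube([1806, 25, 127]);
translate([313, 1905, 205]) cube([1806, 25, 127]);
translate([224, 515, 205]) cube([25, 1326, 127]);
translate([2183, 515, 205]) cube([25, 1326, 127]);
translate([366, 426, 332]) cube([93, 1504, 20]);
translate([512, 426, 332]) cube([93, 1504, 20]);
translate([658, 426, 332]) cube([93, 1504, 20]);
translate([804, 426, 332]) cube([93, 1504, 20]);
translate([950, 426, 332]) cube([93, 1504, 20]);
translate([1096, 426, 332]) cube([93, 1504, 20]);
translate([1242, 426, 332]) cube([93, 1504, 20]);
translate([1388, 426, 332]) cube([93, 1504, 20]);
translate([1534, 426, 332]) cube([93, 1504, 20]);
translate([1680, 426, 332]) cube([93, 1504, 20]);
translate([1826, 426, 332]) cube([93, 1504, 20]);
translate([1972, 426, 332]) cube([93, 1504, 20]);


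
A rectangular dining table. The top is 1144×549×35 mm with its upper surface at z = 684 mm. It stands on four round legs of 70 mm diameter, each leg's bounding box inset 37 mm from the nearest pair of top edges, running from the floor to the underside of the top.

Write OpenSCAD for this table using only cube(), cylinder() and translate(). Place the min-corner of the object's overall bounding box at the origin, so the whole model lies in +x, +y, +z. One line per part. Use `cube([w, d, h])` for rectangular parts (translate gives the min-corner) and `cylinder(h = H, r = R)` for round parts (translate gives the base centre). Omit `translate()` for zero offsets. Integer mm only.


translate([0, 0, 649]) cube([1144, 549, 35]);
translate([72, 72, 0]) cylinder(h = 649, r = 35);
translate([1072, 72, 0]) cylinder(h = 649, r = 35);
translate([72, 477, 0]) cylinder(h = 649, r = 35);
translate([1072, 477, 0]) cylinder(h = 649, r = 35);


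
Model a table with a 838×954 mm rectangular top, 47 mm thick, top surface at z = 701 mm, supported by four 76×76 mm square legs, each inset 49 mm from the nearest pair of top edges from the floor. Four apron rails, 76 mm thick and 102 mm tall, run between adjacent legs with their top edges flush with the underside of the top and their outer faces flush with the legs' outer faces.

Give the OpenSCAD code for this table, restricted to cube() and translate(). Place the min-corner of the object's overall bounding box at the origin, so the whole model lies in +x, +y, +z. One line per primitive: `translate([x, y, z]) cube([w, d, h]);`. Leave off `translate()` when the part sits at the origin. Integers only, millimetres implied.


translate([0, 0, 654]) cube([838, 954, 47]);
translate([49, 49, 0]) cube([76, 76, 654]);
translate([713, 49, 0]) cube([76, 76, 654]);
translate([49, 829, 0]) cube([76, 76, 654]);
translate([713, 829, 0]) cube([76, 76, 654]);
translate([125, 49, 552]) cube([588, 76, 102]);
translate([125, 829, 552]) cube([588, 76, 102]);
translate([49, 125, 552]) cube([76, 704, 102]);
translate([713, 125, 552]) cube([76, 704, 102]);


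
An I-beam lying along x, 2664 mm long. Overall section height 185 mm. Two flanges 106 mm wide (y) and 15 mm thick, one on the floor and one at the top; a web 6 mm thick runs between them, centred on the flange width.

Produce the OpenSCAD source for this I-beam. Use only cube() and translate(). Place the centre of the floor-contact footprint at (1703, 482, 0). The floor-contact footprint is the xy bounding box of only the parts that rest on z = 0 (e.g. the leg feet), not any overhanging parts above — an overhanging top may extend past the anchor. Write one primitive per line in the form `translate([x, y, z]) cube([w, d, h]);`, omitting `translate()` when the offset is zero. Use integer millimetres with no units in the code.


translate([371, 429, 0]) cube([2664, 106, 15]);
translate([371, 479, 15]) cube([2664, 6, 155]);
translate([371, 429, 170]) cube([2664, 106, 15]);


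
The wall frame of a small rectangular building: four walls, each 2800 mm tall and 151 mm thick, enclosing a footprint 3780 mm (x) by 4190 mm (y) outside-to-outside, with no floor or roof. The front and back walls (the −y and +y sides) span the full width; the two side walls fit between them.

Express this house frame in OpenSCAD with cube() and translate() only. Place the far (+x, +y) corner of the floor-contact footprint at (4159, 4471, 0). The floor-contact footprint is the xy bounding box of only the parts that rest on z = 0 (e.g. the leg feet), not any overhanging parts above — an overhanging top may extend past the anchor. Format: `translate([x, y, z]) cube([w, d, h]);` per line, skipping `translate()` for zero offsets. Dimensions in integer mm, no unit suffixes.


translate([379, 281, 0]) cube([3780, 151, 2800]);
translate([379, 4320, 0]) cube([3780, 151, 2800]);
translate([379, 432, 0]) cube([151, 3888, 2800]);
translate([4008, 432, 0]) cube([151, 3888, 2800]);


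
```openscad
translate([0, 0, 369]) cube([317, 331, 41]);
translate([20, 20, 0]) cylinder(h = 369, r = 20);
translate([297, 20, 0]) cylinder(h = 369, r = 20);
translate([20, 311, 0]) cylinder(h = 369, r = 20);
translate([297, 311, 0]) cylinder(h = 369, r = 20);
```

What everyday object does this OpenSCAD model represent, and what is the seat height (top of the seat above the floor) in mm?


A stool. The seat height is 410 mm.

A 317×331×41 slab at z = 369 on four corner cylinders — a stool. The seat top is 369 + 41 = 410 mm.


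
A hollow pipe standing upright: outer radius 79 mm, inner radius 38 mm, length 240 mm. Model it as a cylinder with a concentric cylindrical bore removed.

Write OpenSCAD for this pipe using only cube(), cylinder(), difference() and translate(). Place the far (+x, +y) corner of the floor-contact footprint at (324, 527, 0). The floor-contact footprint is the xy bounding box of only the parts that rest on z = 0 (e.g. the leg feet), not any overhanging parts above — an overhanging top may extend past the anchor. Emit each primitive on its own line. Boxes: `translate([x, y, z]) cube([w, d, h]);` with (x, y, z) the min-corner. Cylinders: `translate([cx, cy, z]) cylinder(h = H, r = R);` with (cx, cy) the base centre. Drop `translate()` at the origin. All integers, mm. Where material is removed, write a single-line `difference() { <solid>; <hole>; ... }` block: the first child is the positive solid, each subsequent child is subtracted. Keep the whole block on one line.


difference() { translate([245, 448, 0]) cylinder(h = 240, r = 79); translate([245, 448, 0]) cylinder(h = 240, r = 38); }


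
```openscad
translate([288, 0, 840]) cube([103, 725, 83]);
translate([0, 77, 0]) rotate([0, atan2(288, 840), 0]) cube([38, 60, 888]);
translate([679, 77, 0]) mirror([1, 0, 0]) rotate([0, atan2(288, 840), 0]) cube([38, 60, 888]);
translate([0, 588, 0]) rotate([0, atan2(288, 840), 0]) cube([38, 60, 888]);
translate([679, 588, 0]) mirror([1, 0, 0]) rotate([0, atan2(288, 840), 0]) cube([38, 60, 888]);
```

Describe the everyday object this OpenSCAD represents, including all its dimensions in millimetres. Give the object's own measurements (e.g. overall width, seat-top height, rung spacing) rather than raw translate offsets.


A sawhorse. A 103×725×83 mm beam (x, y, z) sits on two A-frame leg pairs. Each pair is two raked legs of 38×60 mm section (60 mm along y) splaying symmetrically in x. Each leg rises 840 mm vertically over 288 mm of horizontal reach and is 888 mm long along its own axis. Every leg's outer bottom edge rests on the floor and its outer top edge meets a bottom edge of the beam — the left legs (tilting toward +x) meet the beam's −x bottom edge, the right legs (their mirror images, tilting toward −x) meet its +x bottom edge — so the leg tops tuck under the beam, the beam's underside is 840 mm above the floor, and the feet are 679 mm apart outside-to-outside with the beam centred between them. The two leg pairs are set in 77 mm from either end of the beam.


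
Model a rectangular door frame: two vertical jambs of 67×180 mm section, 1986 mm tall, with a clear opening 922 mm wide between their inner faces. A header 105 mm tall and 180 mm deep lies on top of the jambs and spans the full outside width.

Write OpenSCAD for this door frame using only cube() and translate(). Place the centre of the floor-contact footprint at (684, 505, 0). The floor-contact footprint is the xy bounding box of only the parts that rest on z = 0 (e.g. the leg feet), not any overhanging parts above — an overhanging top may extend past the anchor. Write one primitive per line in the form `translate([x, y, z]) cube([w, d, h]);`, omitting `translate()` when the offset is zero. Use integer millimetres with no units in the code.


translate([156, 415, 0]) cube([67, 180, 1986]);
translate([1145, 415, 0]) cube([67, 180, 1986]);
translate([156, 415, 1986]) cube([1056, 180, 105]);


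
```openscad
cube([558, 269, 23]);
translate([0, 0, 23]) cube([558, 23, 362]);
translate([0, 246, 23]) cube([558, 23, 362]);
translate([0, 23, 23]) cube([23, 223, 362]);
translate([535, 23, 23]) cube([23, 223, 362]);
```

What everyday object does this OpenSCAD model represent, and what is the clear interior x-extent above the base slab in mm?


An open box. The internal width is 512 mm.

A 558×269 base slab with four walls standing on it — an open box. The base is 558 mm wide and the walls are 23 mm thick, so the internal width is 558 − 2 × 23 = 512 mm.


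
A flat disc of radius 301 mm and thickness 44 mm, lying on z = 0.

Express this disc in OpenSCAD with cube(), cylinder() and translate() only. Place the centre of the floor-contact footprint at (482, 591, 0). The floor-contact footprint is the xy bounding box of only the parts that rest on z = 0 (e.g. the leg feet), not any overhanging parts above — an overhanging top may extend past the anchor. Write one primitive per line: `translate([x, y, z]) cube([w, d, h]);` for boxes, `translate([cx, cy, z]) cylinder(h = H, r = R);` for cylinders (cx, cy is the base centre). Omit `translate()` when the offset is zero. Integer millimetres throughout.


translate([482, 591, 0]) cylinder(h = 44, r = 301);


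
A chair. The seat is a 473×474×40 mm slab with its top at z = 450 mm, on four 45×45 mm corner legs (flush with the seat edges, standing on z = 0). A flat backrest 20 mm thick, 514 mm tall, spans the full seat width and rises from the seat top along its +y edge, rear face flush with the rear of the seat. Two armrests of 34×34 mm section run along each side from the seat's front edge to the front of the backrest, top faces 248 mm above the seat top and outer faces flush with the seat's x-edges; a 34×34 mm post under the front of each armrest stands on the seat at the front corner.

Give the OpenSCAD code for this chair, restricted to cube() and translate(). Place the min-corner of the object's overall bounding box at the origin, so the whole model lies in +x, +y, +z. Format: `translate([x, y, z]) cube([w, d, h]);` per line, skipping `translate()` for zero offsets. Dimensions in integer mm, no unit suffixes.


translate([0, 0, 410]) cube([473, 474, 40]);
cube([45, 45, 410]);
translate([428, 0, 0]) cube([45, 45, 410]);
translate([0, 429, 0]) cube([45, 45, 410]);
translate([428, 429, 0]) cube([45, 45, 410]);
translate([0, 454, 450]) cube([473, 20, 514]);
translate([0, 0, 664]) cube([34, 454, 34]);
translate([439, 0, 664]) cube([34, 454, 34]);
translate([0, 0, 450]) cube([34, 34, 214]);
translate([439, 0, 450]) cube([34, 34, 214]);


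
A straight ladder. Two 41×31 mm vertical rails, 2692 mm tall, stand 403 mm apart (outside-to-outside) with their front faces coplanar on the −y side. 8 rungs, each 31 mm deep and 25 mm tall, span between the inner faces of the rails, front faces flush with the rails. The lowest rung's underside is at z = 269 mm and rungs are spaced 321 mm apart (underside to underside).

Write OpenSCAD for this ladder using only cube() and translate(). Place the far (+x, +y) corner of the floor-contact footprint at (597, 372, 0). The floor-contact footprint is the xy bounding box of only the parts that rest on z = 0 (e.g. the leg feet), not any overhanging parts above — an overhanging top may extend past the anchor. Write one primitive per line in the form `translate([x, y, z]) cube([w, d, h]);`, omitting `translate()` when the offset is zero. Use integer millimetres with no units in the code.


translate([194, 341, 0]) cube([41, 31, 2692]);
translate([556, 341, 0]) cube([41, 31, 2692]);
translate([235, 341, 269]) cube([321, 31, 25]);
translate([235, 341, 590]) cube([321, 31, 25]);
translate([235, 341, 911]) cube([321, 31, 25]);
translate([235, 341, 1232]) cube([321, 31, 25]);
translate([235, 341, 1553]) cube([321, 31, 25]);
translate([235, 341, 1874]) cube([321, 31, 25]);
translate([235, 341, 2195]) cube([321, 31, 25]);
translate([235, 341, 2516]) cube([321, 31, 25]);


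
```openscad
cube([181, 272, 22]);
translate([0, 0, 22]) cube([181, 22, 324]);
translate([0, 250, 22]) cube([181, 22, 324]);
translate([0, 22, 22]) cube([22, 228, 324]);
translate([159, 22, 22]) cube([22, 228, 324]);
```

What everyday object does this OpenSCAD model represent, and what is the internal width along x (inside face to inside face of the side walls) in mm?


An open box. The internal width is 137 mm.

A 181×272 base slab with four walls standing on it — an open box. The base is 181 mm wide and the walls are 22 mm thick, so the internal width is 181 − 2 × 22 = 137 mm.


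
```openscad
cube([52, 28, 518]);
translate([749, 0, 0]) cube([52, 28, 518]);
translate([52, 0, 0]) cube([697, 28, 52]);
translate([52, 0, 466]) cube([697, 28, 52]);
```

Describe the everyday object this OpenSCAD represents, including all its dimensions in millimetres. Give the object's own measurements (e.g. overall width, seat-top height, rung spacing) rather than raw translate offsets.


A rectangular picture frame lying in the x–z plane (depth along y). The opening is 697 mm wide (x) by 414 mm tall (z), surrounded by a border 52 mm wide on all four sides. The frame is 28 mm deep and is made of two full-height vertical stiles with two horizontal rails fitted between them.


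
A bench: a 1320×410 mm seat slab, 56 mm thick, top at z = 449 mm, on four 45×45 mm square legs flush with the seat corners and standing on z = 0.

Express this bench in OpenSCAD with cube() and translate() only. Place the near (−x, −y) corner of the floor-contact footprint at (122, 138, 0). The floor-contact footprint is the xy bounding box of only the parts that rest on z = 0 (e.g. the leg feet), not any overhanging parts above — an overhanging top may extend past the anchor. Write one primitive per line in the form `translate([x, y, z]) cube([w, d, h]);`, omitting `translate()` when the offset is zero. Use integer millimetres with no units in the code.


// leg_h = 449 − 56 = 393
translate([122, 138, 393]) cube([1320, 410, 56]);
translate([122, 138, 0]) cube([45, 45, 393]);
translate([122, 503, 0]) cube([45, 45, 393]);
translate([1397, 138, 0]) cube([45, 45, 393]);
translate([1397, 503, 0]) cube([45, 45, 393]);


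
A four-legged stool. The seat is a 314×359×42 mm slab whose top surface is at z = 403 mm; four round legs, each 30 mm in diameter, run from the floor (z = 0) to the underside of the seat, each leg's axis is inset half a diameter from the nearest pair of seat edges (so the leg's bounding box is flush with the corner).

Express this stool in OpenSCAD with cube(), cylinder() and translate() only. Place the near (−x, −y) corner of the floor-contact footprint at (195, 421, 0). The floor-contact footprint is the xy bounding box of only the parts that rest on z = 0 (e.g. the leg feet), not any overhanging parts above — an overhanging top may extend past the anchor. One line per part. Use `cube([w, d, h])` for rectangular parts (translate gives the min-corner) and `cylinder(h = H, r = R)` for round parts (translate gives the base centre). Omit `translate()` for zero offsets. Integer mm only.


translate([195, 421, 361]) cube([314, 359, 42]);
translate([210, 436, 0]) cylinder(h = 361, r = 15);
translate([494, 436, 0]) cylinder(h = 361, r = 15);
translate([210, 765, 0]) cylinder(h = 361, r = 15);
translate([494, 765, 0]) cylinder(h = 361, r = 15);


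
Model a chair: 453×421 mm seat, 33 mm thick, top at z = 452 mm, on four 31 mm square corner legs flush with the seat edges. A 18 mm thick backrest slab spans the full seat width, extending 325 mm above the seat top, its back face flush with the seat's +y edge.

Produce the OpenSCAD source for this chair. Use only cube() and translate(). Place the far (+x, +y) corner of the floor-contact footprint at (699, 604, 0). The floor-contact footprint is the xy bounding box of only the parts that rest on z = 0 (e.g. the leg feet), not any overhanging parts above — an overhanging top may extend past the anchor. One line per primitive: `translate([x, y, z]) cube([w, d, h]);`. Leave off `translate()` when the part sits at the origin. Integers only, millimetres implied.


translate([246, 183, 419]) cube([453, 421, 33]);
translate([246, 183, 0]) cube([31, 31, 419]);
translate([668, 183, 0]) cube([31, 31, 419]);
translate([246, 573, 0]) cube([31, 31, 419]);
translate([668, 573, 0]) cube([31, 31, 419]);
translate([246, 586, 452]) cube([453, 18, 325]);


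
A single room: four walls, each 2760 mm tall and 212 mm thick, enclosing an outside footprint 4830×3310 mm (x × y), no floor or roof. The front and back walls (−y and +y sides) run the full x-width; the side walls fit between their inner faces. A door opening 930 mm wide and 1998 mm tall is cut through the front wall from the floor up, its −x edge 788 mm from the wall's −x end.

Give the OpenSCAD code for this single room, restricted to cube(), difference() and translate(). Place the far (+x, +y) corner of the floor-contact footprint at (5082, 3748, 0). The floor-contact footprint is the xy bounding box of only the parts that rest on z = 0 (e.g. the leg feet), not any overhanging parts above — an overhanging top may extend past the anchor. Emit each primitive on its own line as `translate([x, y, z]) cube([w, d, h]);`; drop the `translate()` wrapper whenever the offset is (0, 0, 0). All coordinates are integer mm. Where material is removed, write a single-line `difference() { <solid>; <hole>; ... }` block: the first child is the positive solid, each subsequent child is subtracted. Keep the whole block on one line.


difference() { translate([252, 438, 0]) cube([4830, 212, 2760]); translate([1040, 438, 0]) cube([930, 212, 1998]); }
translate([252, 3536, 0]) cube([4830, 212, 2760]);
translate([252, 650, 0]) cube([212, 2886, 2760]);
translate([4870, 650, 0]) cube([212, 2886, 2760]);


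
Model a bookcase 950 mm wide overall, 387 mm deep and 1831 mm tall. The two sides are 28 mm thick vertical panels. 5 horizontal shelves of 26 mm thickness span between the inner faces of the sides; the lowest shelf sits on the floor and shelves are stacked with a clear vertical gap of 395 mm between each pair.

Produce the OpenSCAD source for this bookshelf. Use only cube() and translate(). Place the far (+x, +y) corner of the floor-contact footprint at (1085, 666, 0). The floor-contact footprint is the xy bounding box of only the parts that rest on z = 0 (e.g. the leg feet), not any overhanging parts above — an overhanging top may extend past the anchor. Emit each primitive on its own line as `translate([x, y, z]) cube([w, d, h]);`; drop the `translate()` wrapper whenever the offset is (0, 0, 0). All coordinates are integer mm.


translate([135, 279, 0]) cube([28, 387, 1831]);
translate([1057, 279, 0]) cube([28, 387, 1831]);
translate([163, 279, 0]) cube([894, 387, 26]);
translate([163, 279, 421]) cube([894, 387, 26]);
translate([163, 279, 842]) cube([894, 387, 26]);
translate([163, 279, 1263]) cube([894, 387, 26]);
translate([163, 279, 1684]) cube([894, 387, 26]);


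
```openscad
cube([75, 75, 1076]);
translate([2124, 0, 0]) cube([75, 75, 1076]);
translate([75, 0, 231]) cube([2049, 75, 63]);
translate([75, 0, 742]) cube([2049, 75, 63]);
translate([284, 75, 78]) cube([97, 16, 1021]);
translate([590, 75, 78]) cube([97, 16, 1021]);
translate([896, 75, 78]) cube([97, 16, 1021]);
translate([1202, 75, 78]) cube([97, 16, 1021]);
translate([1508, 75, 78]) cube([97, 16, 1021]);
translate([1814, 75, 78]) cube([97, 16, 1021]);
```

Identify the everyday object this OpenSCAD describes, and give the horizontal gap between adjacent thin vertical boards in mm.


A fence section. The picket gap is 209 mm.

Two posts, two rails, 6 pickets — a fence section. Span 2049 mm holds 6 pickets of 97 mm with 7 equal gaps: ⌊(2049 − 6·97) / 7⌋ = 209 mm.


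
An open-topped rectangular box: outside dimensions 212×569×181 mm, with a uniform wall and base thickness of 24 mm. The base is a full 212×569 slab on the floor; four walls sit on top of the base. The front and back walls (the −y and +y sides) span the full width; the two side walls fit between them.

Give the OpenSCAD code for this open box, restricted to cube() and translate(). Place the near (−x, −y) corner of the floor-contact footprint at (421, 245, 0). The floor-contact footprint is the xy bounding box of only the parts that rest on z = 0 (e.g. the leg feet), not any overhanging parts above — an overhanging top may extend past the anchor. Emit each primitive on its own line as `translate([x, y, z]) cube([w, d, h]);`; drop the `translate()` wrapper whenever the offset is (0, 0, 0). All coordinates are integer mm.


translate([421, 245, 0]) cube([212, 569, 24]);
translate([421, 245, 24]) cube([212, 24, 157]);
translate([421, 790, 24]) cube([212, 24, 157]);
translate([421, 269, 24]) cube([24, 521, 157]);
translate([609, 269, 24]) cube([24, 521, 157]);


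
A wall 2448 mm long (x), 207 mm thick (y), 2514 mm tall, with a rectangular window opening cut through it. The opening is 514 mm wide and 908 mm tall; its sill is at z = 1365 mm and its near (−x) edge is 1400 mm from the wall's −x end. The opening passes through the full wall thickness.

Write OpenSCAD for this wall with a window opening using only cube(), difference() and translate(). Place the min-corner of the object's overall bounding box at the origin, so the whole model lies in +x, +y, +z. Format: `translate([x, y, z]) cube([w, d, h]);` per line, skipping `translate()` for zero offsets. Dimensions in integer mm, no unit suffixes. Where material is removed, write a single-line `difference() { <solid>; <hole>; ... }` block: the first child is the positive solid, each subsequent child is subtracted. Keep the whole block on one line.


difference() { cube([2448, 207, 2514]); translate([1400, 0, 1365]) cube([514, 207, 908]); }


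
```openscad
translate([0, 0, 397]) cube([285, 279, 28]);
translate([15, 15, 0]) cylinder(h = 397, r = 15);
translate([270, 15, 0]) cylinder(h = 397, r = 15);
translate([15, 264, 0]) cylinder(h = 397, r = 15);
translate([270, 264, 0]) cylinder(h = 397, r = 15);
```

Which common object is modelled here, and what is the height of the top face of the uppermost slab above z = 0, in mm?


A stool. The seat height is 425 mm.

A 285×279×28 slab at z = 397 on four corner cylinders — a stool. The seat top is 397 + 28 = 425 mm.


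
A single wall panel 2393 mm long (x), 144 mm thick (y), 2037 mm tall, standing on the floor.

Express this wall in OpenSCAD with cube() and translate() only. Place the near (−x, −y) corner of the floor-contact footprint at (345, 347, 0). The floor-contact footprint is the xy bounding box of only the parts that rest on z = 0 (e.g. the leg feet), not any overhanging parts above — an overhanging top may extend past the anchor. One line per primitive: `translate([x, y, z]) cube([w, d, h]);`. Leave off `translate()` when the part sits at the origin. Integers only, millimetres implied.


translate([345, 347, 0]) cube([2393, 144, 2037]);


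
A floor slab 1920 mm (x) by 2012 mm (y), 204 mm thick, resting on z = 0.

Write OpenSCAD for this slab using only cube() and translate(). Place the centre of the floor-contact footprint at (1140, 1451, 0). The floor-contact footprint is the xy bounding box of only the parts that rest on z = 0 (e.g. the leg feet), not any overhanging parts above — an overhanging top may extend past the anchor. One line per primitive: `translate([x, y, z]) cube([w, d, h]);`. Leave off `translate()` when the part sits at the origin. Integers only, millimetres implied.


translate([180, 445, 0]) cube([1920, 2012, 204]);


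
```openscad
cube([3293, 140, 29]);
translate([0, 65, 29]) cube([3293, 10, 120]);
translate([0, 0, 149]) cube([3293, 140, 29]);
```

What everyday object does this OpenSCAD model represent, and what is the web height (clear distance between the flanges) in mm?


An I-beam. The web height is 120 mm.

Two wide flanges with a thin centred web — an I-beam. Overall 178 mm minus two 29 mm flanges gives a web of 178 − 2·29 = 120 mm.


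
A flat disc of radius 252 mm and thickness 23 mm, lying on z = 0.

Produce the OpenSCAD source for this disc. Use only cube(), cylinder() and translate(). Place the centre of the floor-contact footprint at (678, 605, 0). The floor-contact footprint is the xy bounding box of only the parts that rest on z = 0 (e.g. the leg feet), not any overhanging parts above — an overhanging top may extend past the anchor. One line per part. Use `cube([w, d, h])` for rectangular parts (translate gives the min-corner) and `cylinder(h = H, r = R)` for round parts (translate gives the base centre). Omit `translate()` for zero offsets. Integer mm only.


translate([678, 605, 0]) cylinder(h = 23, r = 252);


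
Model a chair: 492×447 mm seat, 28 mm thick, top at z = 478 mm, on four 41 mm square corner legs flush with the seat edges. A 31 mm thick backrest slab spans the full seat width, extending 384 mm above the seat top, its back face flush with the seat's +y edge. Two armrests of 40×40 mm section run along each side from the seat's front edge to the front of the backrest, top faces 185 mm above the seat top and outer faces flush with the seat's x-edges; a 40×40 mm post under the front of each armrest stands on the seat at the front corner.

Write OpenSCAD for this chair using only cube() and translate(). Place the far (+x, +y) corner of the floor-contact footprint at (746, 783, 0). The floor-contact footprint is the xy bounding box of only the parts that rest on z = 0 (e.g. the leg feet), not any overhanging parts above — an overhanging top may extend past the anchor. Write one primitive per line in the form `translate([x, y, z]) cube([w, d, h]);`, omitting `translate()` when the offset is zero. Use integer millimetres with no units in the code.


translate([254, 336, 450]) cube([492, 447, 28]);
translate([254, 336, 0]) cube([41, 41, 450]);
translate([705, 336, 0]) cube([41, 41, 450]);
translate([254, 742, 0]) cube([41, 41, 450]);
translate([705, 742, 0]) cube([41, 41, 450]);
translate([254, 752, 478]) cube([492, 31, 384]);
translate([254, 336, 623]) cube([40, 416, 40]);
translate([706, 336, 623]) cube([40, 416, 40]);
translate([254, 336, 478]) cube([40, 40, 145]);
translate([706, 336, 478]) cube([40, 40, 145]);


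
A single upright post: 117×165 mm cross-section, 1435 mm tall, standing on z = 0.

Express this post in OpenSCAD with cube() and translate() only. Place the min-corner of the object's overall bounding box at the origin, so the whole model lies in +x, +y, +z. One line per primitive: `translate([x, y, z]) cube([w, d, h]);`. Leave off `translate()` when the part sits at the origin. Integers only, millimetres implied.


cube([117, 165, 1435]);


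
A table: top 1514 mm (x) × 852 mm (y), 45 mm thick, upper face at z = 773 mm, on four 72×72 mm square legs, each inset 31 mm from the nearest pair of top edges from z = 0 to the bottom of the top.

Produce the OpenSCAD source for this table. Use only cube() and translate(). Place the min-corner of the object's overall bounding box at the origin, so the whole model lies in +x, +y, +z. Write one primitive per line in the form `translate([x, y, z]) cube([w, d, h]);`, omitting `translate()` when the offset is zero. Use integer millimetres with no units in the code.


translate([0, 0, 728]) cube([1514, 852, 45]);
translate([31, 31, 0]) cube([72, 72, 728]);
translate([1411, 31, 0]) cube([72, 72, 728]);
translate([31, 749, 0]) cube([72, 72, 728]);
translate([1411, 749, 0]) cube([72, 72, 728]);


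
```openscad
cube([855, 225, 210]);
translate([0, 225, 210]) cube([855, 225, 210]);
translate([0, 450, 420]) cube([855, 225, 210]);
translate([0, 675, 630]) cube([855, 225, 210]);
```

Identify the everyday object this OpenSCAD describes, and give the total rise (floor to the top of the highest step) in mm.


A staircase. The total rise is 840 mm.

4 identical blocks, each offset up and back from the previous — a staircase. Each step is 210 mm tall and there are 4 of them, so the total rise is 4 × 210 = 840 mm.


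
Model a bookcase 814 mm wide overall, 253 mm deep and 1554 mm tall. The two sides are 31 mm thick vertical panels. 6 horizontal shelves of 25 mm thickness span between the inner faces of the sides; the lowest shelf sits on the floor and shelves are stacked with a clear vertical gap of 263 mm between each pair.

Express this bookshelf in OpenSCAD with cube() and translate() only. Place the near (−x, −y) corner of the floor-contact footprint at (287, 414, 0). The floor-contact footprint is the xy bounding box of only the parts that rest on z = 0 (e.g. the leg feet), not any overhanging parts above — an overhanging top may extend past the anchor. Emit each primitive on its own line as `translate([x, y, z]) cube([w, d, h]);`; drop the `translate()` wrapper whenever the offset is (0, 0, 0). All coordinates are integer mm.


translate([287, 414, 0]) cube([31, 253, 1554]);
translate([1070, 414, 0]) cube([31, 253, 1554]);
translate([318, 414, 0]) cube([752, 253, 25]);
translate([318, 414, 288]) cube([752, 253, 25]);
translate([318, 414, 576]) cube([752, 253, 25]);
translate([318, 414, 864]) cube([752, 253, 25]);
translate([318, 414, 1152]) cube([752, 253, 25]);
translate([318, 414, 1440]) cube([752, 253, 25]);


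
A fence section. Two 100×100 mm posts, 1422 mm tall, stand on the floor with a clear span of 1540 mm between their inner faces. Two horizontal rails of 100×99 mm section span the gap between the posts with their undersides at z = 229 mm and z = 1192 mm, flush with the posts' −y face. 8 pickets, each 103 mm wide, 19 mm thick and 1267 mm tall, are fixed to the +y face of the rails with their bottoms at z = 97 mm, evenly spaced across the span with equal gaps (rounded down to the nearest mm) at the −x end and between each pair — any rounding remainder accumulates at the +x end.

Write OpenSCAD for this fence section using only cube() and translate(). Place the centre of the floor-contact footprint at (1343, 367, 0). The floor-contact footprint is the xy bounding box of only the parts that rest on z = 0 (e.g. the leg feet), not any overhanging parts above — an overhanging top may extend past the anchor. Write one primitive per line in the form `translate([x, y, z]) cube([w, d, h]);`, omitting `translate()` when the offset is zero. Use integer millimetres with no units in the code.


translate([473, 317, 0]) cube([100, 100, 1422]);
translate([2113, 317, 0]) cube([100, 100, 1422]);
translate([573, 317, 229]) cube([1540, 100, 99]);
translate([573, 317, 1192]) cube([1540, 100, 99]);
translate([652, 417, 97]) cube([103, 19, 1267]);
translate([834, 417, 97]) cube([103, 19, 1267]);
translate([1016, 417, 97]) cube([103, 19, 1267]);
translate([1198, 417, 97]) cube([103, 19, 1267]);
translate([1380, 417, 97]) cube([103, 19, 1267]);
translate([1562, 417, 97]) cube([103, 19, 1267]);
translate([1744, 417, 97]) cube([103, 19, 1267]);
translate([1926, 417, 97]) cube([103, 19, 1267]);


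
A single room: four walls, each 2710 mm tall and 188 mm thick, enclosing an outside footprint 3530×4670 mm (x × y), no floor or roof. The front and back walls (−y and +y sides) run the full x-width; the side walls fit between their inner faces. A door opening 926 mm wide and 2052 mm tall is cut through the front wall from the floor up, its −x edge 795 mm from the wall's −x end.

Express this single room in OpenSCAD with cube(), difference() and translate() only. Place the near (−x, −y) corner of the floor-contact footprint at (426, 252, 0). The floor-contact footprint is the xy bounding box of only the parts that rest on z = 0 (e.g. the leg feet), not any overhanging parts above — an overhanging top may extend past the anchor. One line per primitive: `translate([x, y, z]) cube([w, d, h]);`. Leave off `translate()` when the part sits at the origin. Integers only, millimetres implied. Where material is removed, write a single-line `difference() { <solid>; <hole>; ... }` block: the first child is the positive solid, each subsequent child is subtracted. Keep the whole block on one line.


difference() { translate([426, 252, 0]) cube([3530, 188, 2710]); translate([1221, 252, 0]) cube([926, 188, 2052]); }
translate([426, 4734, 0]) cube([3530, 188, 2710]);
translate([426, 440, 0]) cube([188, 4294, 2710]);
translate([3768, 440, 0]) cube([188, 4294, 2710]);


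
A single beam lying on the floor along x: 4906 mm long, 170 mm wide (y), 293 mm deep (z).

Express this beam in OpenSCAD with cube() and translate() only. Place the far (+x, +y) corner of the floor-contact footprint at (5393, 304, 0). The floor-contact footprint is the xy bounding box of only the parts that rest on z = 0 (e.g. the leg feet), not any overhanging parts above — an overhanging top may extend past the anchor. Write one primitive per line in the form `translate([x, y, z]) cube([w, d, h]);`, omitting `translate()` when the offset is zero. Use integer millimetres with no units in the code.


translate([487, 134, 0]) cube([4906, 170, 293]);


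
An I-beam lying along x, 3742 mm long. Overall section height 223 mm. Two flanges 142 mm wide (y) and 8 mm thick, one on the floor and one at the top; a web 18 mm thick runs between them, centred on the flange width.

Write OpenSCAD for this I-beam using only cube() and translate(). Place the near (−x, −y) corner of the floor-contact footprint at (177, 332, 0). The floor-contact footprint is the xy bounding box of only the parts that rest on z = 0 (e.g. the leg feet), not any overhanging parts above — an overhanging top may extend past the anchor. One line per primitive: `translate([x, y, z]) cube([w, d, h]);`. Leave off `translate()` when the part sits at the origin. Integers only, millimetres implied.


translate([177, 332, 0]) cube([3742, 142, 8]);
translate([177, 394, 8]) cube([3742, 18, 207]);
translate([177, 332, 215]) cube([3742, 142, 8]);


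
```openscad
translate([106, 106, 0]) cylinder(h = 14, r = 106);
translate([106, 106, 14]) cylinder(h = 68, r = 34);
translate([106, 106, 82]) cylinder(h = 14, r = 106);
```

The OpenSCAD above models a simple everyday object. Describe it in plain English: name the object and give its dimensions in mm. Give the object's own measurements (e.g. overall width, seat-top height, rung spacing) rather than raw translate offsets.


A spool: two coaxial disc flanges of radius 106 mm and thickness 14 mm, joined by a core cylinder of radius 34 mm and height 68 mm. The lower flange rests on z = 0 and the three cylinders share a vertical axis.
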